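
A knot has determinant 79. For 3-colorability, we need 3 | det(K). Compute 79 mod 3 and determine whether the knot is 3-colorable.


Step 1: A knot is p-colorable if and only if p divides its determinant.
Step 2: Compute 79 mod 3.
79 = 26 * 3 + 1
Step 3: 79 mod 3 = 1
Step 4: The knot is 3-colorable: no

1


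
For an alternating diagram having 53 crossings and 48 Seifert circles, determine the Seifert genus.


For alternating knots, g = (c - s + 1)/2.
= (53 - 48 + 1)/2
= 6/2 = 3

3


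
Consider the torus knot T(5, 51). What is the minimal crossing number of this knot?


For a torus knot T(p, q) with gcd(p,q)=1,
the crossing number is min(p*(q-1), q*(p-1)).
p*(q-1) = 5*50 = 250
q*(p-1) = 51*4 = 204
min(250, 204) = 204

204


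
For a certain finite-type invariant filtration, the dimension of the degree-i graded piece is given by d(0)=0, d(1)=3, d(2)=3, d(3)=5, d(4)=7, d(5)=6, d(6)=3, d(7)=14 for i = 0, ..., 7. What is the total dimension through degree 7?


Total dimension = d(0) + d(1) + ... + d(7)
= 0 + 3 + 3 + 5 + 7 + 6 + 3 + 14
= 41

41


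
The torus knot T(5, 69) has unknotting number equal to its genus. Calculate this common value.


For a torus knot T(p,q), both the unknotting number and genus equal (p-1)(q-1)/2.
= (5-1)(69-1)/2
= 4*68/2
= 272/2 = 136

136


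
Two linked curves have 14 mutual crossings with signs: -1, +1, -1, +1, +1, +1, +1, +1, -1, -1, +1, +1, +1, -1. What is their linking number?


Step 1: Count positive crossings: 9
Step 2: Count negative crossings: 5
Step 3: Sum of signs = 9 - 5 = 4
Step 4: Linking number = sum/2 = 4/2 = 2

2


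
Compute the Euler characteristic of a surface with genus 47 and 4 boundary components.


chi = 2 - 2g - b
= 2 - 2*47 - 4
= 2 - 94 - 4 = -96

-96


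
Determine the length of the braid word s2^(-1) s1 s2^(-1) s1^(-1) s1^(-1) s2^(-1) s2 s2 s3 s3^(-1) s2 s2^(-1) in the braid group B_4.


The word length counts the number of generators (including inverses).
Listing each generator: s2^(-1), s1, s2^(-1), s1^(-1), s1^(-1), s2^(-1), s2, s2, s3, s3^(-1), s2, s2^(-1)
There are 12 generators in this braid word.

12


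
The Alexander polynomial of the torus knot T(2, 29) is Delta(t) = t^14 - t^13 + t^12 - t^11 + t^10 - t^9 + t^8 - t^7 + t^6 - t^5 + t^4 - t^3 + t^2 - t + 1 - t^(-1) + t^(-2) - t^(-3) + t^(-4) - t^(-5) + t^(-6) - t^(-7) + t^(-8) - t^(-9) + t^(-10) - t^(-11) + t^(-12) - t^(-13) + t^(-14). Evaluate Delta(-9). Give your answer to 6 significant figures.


Substituting t = -9 into Delta(t) = t^14 - t^13 + t^12 - t^11 + t^10 - t^9 + t^8 - t^7 + t^6 - t^5 + t^4 - t^3 + t^2 - t + 1 - t^(-1) + t^(-2) - t^(-3) + t^(-4) - t^(-5) + t^(-6) - t^(-7) + t^(-8) - t^(-9) + t^(-10) - t^(-11) + t^(-12) - t^(-13) + t^(-14):
Term values: (22876792454961) + (2541865828329) + (282429536481) + (31381059609) + (3486784401) + (387420489) + (43046721) + (4782969) + (531441) + (59049) + (6561) + (729) + (81) + (9) + (1) + (0.111111) + (0.0123457) + (0.00137174) + (0.000152416) + (1.69351e-05) + (1.88168e-06) + (2.09075e-07) + (2.32306e-08) + (2.58117e-09) + (2.86797e-10) + (3.18664e-11) + (3.54071e-12) + (3.93412e-13) + (4.37124e-14)
Sum = 2.573639151e+13
Rounded to 6 significant figures: 2.57364e+13

2.57364e+13


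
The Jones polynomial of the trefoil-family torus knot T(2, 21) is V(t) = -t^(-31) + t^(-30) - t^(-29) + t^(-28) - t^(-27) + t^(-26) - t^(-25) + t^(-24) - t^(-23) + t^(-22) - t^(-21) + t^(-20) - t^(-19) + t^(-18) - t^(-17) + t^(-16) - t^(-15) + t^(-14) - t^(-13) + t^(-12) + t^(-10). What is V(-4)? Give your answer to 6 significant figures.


Substituting t = -4 into V(t) = -t^(-31) + t^(-30) - t^(-29) + t^(-28) - t^(-27) + t^(-26) - t^(-25) + t^(-24) - t^(-23) + t^(-22) - t^(-21) + t^(-20) - t^(-19) + t^(-18) - t^(-17) + t^(-16) - t^(-15) + t^(-14) - t^(-13) + t^(-12) + t^(-10):
  (-)t^(-31) = 2.1684e-19
  (+)t^(-30) = 8.67362e-19
  (-)t^(-29) = 3.46945e-18
  (+)t^(-28) = 1.38778e-17
  (-)t^(-27) = 5.55112e-17
  (+)t^(-26) = 2.22045e-16
  (-)t^(-25) = 8.88178e-16
  (+)t^(-24) = 3.55271e-15
  (-)t^(-23) = 1.42109e-14
  (+)t^(-22) = 5.68434e-14
  (-)t^(-21) = 2.27374e-13
  (+)t^(-20) = 9.09495e-13
  (-)t^(-19) = 3.63798e-12
  (+)t^(-18) = 1.45519e-11
  (-)t^(-17) = 5.82077e-11
  (+)t^(-16) = 2.32831e-10
  (-)t^(-15) = 9.31323e-10
  (+)t^(-14) = 3.72529e-09
  (-)t^(-13) = 1.49012e-08
  (+)t^(-12) = 5.96046e-08
  (+)t^(-10) = 9.53674e-07
Sum = (2.1684e-19) + (8.67362e-19) + (3.46945e-18) + (1.38778e-17) + (5.55112e-17) + (2.22045e-16) + (8.88178e-16) + (3.55271e-15) + (1.42109e-14) + (5.68434e-14) + (2.27374e-13) + (9.09495e-13) + (3.63798e-12) + (1.45519e-11) + (5.82077e-11) + (2.32831e-10) + (9.31323e-10) + (3.72529e-09) + (1.49012e-08) + (5.96046e-08) + (9.53674e-07)
= 1.033147176e-06
Rounded to 6 significant figures: 1.03315e-06

1.03315e-06


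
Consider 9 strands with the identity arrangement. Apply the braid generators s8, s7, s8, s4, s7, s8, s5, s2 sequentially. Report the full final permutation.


Starting with identity [1, 2, 3, 4, 5, 6, 7, 8, 9].
Apply generators in sequence:
  After s8: [1, 2, 3, 4, 5, 6, 7, 9, 8]
  After s7: [1, 2, 3, 4, 5, 6, 9, 7, 8]
  After s8: [1, 2, 3, 4, 5, 6, 9, 8, 7]
  After s4: [1, 2, 3, 5, 4, 6, 9, 8, 7]
  After s7: [1, 2, 3, 5, 4, 6, 8, 9, 7]
  After s8: [1, 2, 3, 5, 4, 6, 8, 7, 9]
  After s5: [1, 2, 3, 5, 6, 4, 8, 7, 9]
  After s2: [1, 3, 2, 5, 6, 4, 8, 7, 9]
Final permutation: [1, 3, 2, 5, 6, 4, 8, 7, 9]

[1, 3, 2, 5, 6, 4, 8, 7, 9]


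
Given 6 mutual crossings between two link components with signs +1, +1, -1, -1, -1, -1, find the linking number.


Step 1: Count positive crossings: 2
Step 2: Count negative crossings: 4
Step 3: Sum of signs = 2 - 4 = -2
Step 4: Linking number = sum/2 = -2/2 = -1

-1


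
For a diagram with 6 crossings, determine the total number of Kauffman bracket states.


Each crossing contributes 2 choices (A-smoothing or B-smoothing).
Total states = 2^6 = 64

64


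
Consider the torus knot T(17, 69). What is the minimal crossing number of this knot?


For a torus knot T(p, q) with gcd(p,q)=1,
the crossing number is min(p*(q-1), q*(p-1)).
p*(q-1) = 17*68 = 1156
q*(p-1) = 69*16 = 1104
min(1156, 1104) = 1104

1104


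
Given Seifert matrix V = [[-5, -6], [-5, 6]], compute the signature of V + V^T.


Step 1: V + V^T = [[-10, -11], [-11, 12]]
Step 2: trace = 2, det = -241
Step 3: Discriminant = 2^2 - 4*(-241) = 968
Step 4: Eigenvalues: 16.5563, -14.5563
Step 5: Signature = (# positive eigenvalues) - (# negative eigenvalues) = 0

0


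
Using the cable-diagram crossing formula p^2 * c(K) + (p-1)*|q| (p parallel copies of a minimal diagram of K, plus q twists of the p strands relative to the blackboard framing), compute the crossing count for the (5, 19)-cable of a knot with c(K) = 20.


Step 1: Each of the c(K) crossings of the companion diagram becomes p*p = p^2 crossings among the p parallel strands, and each of the |q| twists s_1 s_2 ... s_(p-1) adds (p-1) crossings.
  Crossings = p^2 * c(K) + (p-1)*|q|
Step 2: = 5^2 * 20 + (5-1)*19
Step 3: = 25*20 + 4*19
Step 4: = 500 + 76 = 576

576


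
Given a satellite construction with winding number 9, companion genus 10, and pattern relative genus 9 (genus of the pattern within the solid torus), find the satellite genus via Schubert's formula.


Schubert: g(satellite) = g_rel(pattern) + |winding| * g(companion),
where g_rel(pattern) is the genus of the pattern relative to the solid torus.
= 9 + 9 * 10
= 9 + 90 = 99

99


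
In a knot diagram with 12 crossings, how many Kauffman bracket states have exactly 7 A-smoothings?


We choose which 7 of 12 crossings get A-smoothings.
C(12, 7) = 12! / (7! * 5!)
= 792

792


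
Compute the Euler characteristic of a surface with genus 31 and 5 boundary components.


chi = 2 - 2g - b
= 2 - 2*31 - 5
= 2 - 62 - 5 = -65

-65


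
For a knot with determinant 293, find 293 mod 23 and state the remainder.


Step 1: A knot is p-colorable if and only if p divides its determinant.
Step 2: Compute 293 mod 23.
293 = 12 * 23 + 17
Step 3: 293 mod 23 = 17
Step 4: The knot is 23-colorable: no

17


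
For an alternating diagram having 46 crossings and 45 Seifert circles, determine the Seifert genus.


For alternating knots, g = (c - s + 1)/2.
= (46 - 45 + 1)/2
= 2/2 = 1

1


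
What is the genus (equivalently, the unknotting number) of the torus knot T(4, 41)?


For a torus knot T(p,q), both the unknotting number and genus equal (p-1)(q-1)/2.
= (4-1)(41-1)/2
= 3*40/2
= 120/2 = 60

60


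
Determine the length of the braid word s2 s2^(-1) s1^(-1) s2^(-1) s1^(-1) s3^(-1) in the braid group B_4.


The word length counts the number of generators (including inverses).
Listing each generator: s2, s2^(-1), s1^(-1), s2^(-1), s1^(-1), s3^(-1)
There are 6 generators in this braid word.

6


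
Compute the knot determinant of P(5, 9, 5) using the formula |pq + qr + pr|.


Step 1: Compute pq + qr + pr.
pq = 5*9 = 45
qr = 9*5 = 45
pr = 5*5 = 25
pq + qr + pr = 45 + 45 + 25 = 115
Step 2: Take absolute value.
det(P(5,9,5)) = |115| = 115

115


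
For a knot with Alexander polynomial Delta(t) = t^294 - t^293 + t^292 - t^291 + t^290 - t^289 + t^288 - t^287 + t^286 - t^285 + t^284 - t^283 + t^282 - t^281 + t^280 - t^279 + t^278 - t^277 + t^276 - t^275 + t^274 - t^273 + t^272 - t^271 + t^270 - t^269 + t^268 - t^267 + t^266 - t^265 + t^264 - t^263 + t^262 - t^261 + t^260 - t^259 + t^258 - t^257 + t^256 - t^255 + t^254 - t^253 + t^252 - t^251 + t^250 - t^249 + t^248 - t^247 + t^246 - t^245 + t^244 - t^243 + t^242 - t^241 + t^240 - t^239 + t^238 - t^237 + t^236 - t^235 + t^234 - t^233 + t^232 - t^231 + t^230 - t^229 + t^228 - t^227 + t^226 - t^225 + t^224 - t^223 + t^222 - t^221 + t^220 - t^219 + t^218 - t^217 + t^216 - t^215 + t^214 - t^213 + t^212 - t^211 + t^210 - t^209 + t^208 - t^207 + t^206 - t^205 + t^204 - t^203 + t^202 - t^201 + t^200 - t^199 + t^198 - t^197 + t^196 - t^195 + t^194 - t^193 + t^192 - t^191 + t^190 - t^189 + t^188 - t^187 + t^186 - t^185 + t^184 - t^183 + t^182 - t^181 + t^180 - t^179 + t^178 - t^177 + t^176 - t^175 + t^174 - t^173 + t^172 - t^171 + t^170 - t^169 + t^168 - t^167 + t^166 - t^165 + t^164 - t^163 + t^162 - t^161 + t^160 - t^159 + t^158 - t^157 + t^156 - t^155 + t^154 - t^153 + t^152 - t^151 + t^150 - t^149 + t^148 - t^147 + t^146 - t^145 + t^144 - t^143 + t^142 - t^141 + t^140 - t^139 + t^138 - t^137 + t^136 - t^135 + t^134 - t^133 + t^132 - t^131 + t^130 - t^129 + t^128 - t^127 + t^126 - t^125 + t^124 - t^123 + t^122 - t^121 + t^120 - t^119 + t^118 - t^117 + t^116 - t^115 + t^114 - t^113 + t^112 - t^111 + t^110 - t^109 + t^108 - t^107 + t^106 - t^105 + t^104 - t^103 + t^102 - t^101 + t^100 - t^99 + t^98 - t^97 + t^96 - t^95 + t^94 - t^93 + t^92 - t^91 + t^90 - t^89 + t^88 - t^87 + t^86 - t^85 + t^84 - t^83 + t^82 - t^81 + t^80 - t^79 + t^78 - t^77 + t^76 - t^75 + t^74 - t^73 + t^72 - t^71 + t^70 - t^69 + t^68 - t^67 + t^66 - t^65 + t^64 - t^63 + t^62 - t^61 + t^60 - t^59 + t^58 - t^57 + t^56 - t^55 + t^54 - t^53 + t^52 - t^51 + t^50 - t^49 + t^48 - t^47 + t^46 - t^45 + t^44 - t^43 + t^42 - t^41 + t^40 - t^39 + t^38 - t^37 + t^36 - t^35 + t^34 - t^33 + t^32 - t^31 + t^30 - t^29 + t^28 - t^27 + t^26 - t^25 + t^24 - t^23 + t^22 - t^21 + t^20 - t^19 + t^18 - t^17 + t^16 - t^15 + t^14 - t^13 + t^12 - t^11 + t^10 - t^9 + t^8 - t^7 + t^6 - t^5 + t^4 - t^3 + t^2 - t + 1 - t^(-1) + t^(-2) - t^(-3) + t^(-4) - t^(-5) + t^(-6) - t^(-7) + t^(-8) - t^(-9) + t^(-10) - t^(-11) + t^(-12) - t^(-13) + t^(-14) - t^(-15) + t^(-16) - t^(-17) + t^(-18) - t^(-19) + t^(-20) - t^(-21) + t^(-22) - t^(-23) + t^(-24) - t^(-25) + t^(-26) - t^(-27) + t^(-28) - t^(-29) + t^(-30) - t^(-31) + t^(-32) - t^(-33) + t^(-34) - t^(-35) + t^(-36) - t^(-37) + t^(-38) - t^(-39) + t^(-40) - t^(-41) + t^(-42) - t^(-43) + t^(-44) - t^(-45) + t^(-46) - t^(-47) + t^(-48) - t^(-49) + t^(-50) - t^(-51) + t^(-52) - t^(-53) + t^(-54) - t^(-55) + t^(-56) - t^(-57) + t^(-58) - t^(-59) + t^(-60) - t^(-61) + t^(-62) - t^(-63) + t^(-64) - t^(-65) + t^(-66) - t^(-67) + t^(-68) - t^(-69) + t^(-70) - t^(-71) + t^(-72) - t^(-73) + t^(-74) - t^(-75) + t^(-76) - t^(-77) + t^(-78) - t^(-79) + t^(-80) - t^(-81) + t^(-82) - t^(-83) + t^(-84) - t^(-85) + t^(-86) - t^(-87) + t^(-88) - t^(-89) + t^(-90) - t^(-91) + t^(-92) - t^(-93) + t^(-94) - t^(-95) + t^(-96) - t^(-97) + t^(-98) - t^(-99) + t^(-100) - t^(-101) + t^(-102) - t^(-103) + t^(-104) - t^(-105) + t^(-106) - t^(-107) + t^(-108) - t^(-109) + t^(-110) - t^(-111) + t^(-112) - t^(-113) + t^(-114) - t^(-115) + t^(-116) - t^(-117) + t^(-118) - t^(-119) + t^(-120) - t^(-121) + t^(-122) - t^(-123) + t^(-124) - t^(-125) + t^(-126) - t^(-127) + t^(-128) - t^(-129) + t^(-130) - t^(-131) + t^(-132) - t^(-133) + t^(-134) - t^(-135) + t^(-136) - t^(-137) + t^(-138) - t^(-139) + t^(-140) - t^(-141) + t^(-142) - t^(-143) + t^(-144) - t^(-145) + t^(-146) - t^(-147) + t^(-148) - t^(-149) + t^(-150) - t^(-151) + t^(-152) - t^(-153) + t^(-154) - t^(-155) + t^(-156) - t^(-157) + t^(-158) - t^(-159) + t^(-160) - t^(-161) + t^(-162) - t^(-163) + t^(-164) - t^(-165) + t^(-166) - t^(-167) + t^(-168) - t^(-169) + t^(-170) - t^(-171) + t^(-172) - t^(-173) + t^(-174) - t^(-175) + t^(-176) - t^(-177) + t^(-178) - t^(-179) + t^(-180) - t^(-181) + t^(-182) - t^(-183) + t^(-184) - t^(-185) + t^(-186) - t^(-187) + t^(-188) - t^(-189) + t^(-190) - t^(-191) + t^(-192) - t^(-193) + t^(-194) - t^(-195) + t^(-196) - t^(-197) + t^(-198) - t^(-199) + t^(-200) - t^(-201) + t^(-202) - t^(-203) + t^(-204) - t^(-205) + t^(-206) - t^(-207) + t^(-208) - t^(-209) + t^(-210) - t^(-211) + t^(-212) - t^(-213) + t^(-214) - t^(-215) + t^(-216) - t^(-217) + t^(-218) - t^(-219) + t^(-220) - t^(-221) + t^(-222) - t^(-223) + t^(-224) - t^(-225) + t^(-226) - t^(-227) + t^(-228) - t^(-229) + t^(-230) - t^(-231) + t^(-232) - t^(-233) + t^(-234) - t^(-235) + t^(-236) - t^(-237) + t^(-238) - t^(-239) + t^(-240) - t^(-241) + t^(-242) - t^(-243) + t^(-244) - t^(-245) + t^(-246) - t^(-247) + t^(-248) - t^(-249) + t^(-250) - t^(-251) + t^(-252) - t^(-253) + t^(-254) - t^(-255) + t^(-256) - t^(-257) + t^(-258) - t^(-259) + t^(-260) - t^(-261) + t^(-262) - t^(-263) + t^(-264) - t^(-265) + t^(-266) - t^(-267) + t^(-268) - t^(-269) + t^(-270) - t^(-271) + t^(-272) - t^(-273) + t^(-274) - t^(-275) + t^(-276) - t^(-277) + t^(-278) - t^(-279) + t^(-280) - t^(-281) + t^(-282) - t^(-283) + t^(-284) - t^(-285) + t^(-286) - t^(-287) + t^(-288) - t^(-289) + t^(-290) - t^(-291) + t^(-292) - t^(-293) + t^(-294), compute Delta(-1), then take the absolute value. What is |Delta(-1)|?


Step 1: The polynomial has 589 terms with alternating signs, exponents from 294 down to -294.
Step 2: Substitute t = -1. The i-th term has coefficient (-1)^i and exponent (m-i),
  so its value is (-1)^i * (-1)^(m-i) = (-1)^m = 1 for every i.
Step 3: All 589 terms equal 1, so Delta(-1) = 589 * (1) = 589
Step 4: |Delta(-1)| = 589

589


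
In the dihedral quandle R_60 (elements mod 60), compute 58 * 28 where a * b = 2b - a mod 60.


58 * 28 = 2*28 - 58 mod 60
= 56 - 58 mod 60
= -2 mod 60 = 58

58


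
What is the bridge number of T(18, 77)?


The bridge number of T(p,q) is min(p,q).
min(18, 77) = 18

18


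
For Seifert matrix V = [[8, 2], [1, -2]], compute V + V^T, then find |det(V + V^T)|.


Step 1: Form V + V^T where V = [[8, 2], [1, -2]]
  V^T = [[8, 1], [2, -2]]
  V + V^T = [[16, 3], [3, -4]]
Step 2: det(V + V^T) = 16*(-4) - 3*3
  = -64 - 9 = -73
Step 3: Knot determinant = |det(V + V^T)| = |-73| = 73

73


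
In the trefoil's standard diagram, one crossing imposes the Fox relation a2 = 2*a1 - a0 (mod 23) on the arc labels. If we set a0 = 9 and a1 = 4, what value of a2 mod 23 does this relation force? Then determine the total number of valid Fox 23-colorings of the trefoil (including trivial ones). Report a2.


Step 1: Apply the given crossing relation 2*a1 - a0 - a2 = 0 (mod 23).
  a2 = 2*a1 - a0 mod 23
  a2 = 2*4 - 9 mod 23
  a2 = 8 - 9 mod 23
  a2 = -1 mod 23 = 22
Step 2: The trefoil has determinant 3.
  Number of Fox p-colorings (p prime) is p^2 if p = 3, else p.
  Since 23 does not divide 3, only trivial (constant) colorings exist.
  (So the trial a0 = 9, a1 = 4 with a0 != a1 does NOT extend to a valid coloring of the whole trefoil: the other two crossing relations require 3*(a1 - a0) = 0 (mod 23), which fails.)
  Total colorings = 23
Step 3: a2 = 22, total Fox 23-colorings = 23

22


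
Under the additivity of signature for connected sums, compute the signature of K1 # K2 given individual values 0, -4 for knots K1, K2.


The signature is additive under connected sum.
signature(K1 # K2) = (0) + (-4)
= -4

-4


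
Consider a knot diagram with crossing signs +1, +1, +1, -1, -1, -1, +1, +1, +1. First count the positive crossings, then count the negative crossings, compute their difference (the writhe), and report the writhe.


Step 1: Count positive crossings (+1).
Positive crossings: 6
Step 2: Count negative crossings (-1).
Negative crossings: 3
Step 3: Writhe = (positive) - (negative)
w = 6 - 3 = 3
Step 4: |w| = 3, and w is positive

3


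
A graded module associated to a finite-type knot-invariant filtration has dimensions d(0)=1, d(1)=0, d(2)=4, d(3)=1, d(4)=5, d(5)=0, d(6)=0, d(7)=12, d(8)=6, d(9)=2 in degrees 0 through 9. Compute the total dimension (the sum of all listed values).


Total dimension = d(0) + d(1) + ... + d(9)
= 1 + 0 + 4 + 1 + 5 + 0 + 0 + 12 + 6 + 2
= 31

31


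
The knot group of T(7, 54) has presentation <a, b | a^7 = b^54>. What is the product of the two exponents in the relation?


The relation is a^7 = b^54.
Product of exponents = 7 * 54
= 378

378


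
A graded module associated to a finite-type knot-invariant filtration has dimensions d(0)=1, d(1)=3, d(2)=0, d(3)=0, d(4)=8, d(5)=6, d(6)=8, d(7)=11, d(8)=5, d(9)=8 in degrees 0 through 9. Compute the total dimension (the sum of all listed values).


Total dimension = d(0) + d(1) + ... + d(9)
= 1 + 3 + 0 + 0 + 8 + 6 + 8 + 11 + 5 + 8
= 50

50


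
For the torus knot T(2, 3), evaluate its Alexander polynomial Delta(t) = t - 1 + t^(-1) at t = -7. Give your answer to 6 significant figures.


Substituting t = -7 into Delta(t) = t - 1 + t^(-1):
Term values: (-7) + (-1) + (-0.142857)
Sum = -8.142857143
Rounded to 6 significant figures: -8.14286

-8.14286


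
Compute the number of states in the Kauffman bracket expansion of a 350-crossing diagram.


Each crossing contributes 2 choices (A-smoothing or B-smoothing).
Total states = 2^350 = 2293498615990071511610820895302086940796564989168281123737588839386922876088484808070018553110125686554624

2293498615990071511610820895302086940796564989168281123737588839386922876088484808070018553110125686554624


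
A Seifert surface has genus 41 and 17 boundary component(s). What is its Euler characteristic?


chi = 2 - 2g - b
= 2 - 2*41 - 17
= 2 - 82 - 17 = -97

-97


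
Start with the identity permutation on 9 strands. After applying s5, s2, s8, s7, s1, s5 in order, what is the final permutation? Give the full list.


Starting with identity [1, 2, 3, 4, 5, 6, 7, 8, 9].
Apply generators in sequence:
  After s5: [1, 2, 3, 4, 6, 5, 7, 8, 9]
  After s2: [1, 3, 2, 4, 6, 5, 7, 8, 9]
  After s8: [1, 3, 2, 4, 6, 5, 7, 9, 8]
  After s7: [1, 3, 2, 4, 6, 5, 9, 7, 8]
  After s1: [3, 1, 2, 4, 6, 5, 9, 7, 8]
  After s5: [3, 1, 2, 4, 5, 6, 9, 7, 8]
Final permutation: [3, 1, 2, 4, 5, 6, 9, 7, 8]

[3, 1, 2, 4, 5, 6, 9, 7, 8]


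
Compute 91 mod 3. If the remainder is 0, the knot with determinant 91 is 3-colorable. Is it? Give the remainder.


Step 1: A knot is p-colorable if and only if p divides its determinant.
Step 2: Compute 91 mod 3.
91 = 30 * 3 + 1
Step 3: 91 mod 3 = 1
Step 4: The knot is 3-colorable: no

1


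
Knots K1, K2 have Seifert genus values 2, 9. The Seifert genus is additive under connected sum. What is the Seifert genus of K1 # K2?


The Seifert genus is additive under connected sum.
Seifert genus(K1 # K2) = (2) + (9)
= 11

11


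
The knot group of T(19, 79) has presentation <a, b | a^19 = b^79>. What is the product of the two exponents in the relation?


The relation is a^19 = b^79.
Product of exponents = 19 * 79
= 1501

1501


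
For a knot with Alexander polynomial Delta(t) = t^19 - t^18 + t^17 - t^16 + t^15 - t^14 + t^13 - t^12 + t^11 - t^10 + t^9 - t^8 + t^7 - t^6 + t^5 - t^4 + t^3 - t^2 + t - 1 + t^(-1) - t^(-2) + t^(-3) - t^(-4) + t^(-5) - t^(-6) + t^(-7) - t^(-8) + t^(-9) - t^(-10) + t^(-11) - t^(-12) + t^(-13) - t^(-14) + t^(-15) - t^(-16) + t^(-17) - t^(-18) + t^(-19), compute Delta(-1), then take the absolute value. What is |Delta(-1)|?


Step 1: The polynomial has 39 terms with alternating signs, exponents from 19 down to -19.
Step 2: Substitute t = -1. The i-th term has coefficient (-1)^i and exponent (m-i),
  so its value is (-1)^i * (-1)^(m-i) = (-1)^m = -1 for every i.
Step 3: All 39 terms equal -1, so Delta(-1) = 39 * (-1) = -39
Step 4: |Delta(-1)| = 39

39


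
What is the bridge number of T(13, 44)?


The bridge number of T(p,q) is min(p,q).
min(13, 44) = 13

13


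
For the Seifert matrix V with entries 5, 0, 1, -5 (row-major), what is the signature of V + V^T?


Step 1: V + V^T = [[10, 1], [1, -10]]
Step 2: trace = 0, det = -101
Step 3: Discriminant = 0^2 - 4*(-101) = 404
Step 4: Eigenvalues: 10.0499, -10.0499
Step 5: Signature = (# positive eigenvalues) - (# negative eigenvalues) = 0

0


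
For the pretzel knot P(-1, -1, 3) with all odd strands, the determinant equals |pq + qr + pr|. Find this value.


Step 1: Compute pq + qr + pr.
pq = (-1)*(-1) = 1
qr = (-1)*3 = -3
pr = (-1)*3 = -3
pq + qr + pr = 1 + (-3) + (-3) = -5
Step 2: Take absolute value.
det(P(-1,-1,3)) = |-5| = 5

5


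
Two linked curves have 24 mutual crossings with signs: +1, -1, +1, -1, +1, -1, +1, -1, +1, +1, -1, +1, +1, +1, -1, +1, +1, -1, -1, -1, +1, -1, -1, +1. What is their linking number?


Step 1: Count positive crossings: 13
Step 2: Count negative crossings: 11
Step 3: Sum of signs = 13 - 11 = 2
Step 4: Linking number = sum/2 = 2/2 = 1

1


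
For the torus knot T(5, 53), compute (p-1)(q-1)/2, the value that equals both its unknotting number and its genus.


For a torus knot T(p,q), both the unknotting number and genus equal (p-1)(q-1)/2.
= (5-1)(53-1)/2
= 4*52/2
= 208/2 = 104

104


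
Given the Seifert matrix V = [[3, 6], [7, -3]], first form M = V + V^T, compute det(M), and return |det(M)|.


Step 1: Form V + V^T where V = [[3, 6], [7, -3]]
  V^T = [[3, 7], [6, -3]]
  V + V^T = [[6, 13], [13, -6]]
Step 2: det(V + V^T) = 6*(-6) - 13*13
  = -36 - 169 = -205
Step 3: Knot determinant = |det(V + V^T)| = |-205| = 205

205


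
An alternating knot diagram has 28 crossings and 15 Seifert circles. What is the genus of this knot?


For alternating knots, g = (c - s + 1)/2.
= (28 - 15 + 1)/2
= 14/2 = 7

7


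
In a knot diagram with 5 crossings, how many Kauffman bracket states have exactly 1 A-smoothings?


We choose which 1 of 5 crossings get A-smoothings.
C(5, 1) = 5! / (1! * 4!)
= 5

5


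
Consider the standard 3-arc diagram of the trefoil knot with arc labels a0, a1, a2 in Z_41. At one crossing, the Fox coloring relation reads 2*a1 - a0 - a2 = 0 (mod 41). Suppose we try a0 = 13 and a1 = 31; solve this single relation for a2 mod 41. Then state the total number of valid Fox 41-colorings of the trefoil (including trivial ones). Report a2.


Step 1: Apply the given crossing relation 2*a1 - a0 - a2 = 0 (mod 41).
  a2 = 2*a1 - a0 mod 41
  a2 = 2*31 - 13 mod 41
  a2 = 62 - 13 mod 41
  a2 = 49 mod 41 = 8
Step 2: The trefoil has determinant 3.
  Number of Fox p-colorings (p prime) is p^2 if p = 3, else p.
  Since 41 does not divide 3, only trivial (constant) colorings exist.
  (So the trial a0 = 13, a1 = 31 with a0 != a1 does NOT extend to a valid coloring of the whole trefoil: the other two crossing relations require 3*(a1 - a0) = 0 (mod 41), which fails.)
  Total colorings = 41
Step 3: a2 = 8, total Fox 41-colorings = 41

8


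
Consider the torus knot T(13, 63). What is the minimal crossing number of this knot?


For a torus knot T(p, q) with gcd(p,q)=1,
the crossing number is min(p*(q-1), q*(p-1)).
p*(q-1) = 13*62 = 806
q*(p-1) = 63*12 = 756
min(806, 756) = 756

756


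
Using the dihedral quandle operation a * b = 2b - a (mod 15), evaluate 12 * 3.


12 * 3 = 2*3 - 12 mod 15
= 6 - 12 mod 15
= -6 mod 15 = 9

9


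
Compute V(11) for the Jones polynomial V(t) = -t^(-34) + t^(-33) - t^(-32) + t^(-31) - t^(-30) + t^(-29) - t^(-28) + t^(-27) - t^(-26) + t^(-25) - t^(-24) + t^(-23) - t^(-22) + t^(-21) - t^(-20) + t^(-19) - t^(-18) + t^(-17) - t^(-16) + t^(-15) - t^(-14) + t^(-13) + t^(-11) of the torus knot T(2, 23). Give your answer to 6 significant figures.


Substituting t = 11 into V(t) = -t^(-34) + t^(-33) - t^(-32) + t^(-31) - t^(-30) + t^(-29) - t^(-28) + t^(-27) - t^(-26) + t^(-25) - t^(-24) + t^(-23) - t^(-22) + t^(-21) - t^(-20) + t^(-19) - t^(-18) + t^(-17) - t^(-16) + t^(-15) - t^(-14) + t^(-13) + t^(-11):
  (-)t^(-34) = -3.91425e-36
  (+)t^(-33) = 4.30568e-35
  (-)t^(-32) = -4.73624e-34
  (+)t^(-31) = 5.20987e-33
  (-)t^(-30) = -5.73086e-32
  (+)t^(-29) = 6.30394e-31
  (-)t^(-28) = -6.93433e-30
  (+)t^(-27) = 7.62777e-29
  (-)t^(-26) = -8.39055e-28
  (+)t^(-25) = 9.2296e-27
  (-)t^(-24) = -1.01526e-25
  (+)t^(-23) = 1.11678e-24
  (-)t^(-22) = -1.22846e-23
  (+)t^(-21) = 1.35131e-22
  (-)t^(-20) = -1.48644e-21
  (+)t^(-19) = 1.63508e-20
  (-)t^(-18) = -1.79859e-19
  (+)t^(-17) = 1.97845e-18
  (-)t^(-16) = -2.17629e-17
  (+)t^(-15) = 2.39392e-16
  (-)t^(-14) = -2.63331e-15
  (+)t^(-13) = 2.89664e-14
  (+)t^(-11) = 3.50494e-12
Sum = (-3.91425e-36) + (4.30568e-35) + (-4.73624e-34) + (5.20987e-33) + (-5.73086e-32) + (6.30394e-31) + (-6.93433e-30) + (7.62777e-29) + (-8.39055e-28) + (9.2296e-27) + (-1.01526e-25) + (1.11678e-24) + (-1.22846e-23) + (1.35131e-22) + (-1.48644e-21) + (1.63508e-20) + (-1.79859e-19) + (1.97845e-18) + (-2.17629e-17) + (2.39392e-16) + (-2.63331e-15) + (2.89664e-14) + (3.50494e-12)
= 3.531491563e-12
Rounded to 6 significant figures: 3.53149e-12

3.53149e-12


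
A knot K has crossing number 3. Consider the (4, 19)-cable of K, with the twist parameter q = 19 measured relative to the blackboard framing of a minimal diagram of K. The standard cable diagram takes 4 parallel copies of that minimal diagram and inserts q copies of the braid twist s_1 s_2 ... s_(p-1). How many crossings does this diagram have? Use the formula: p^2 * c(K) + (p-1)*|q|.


Step 1: Each of the c(K) crossings of the companion diagram becomes p*p = p^2 crossings among the p parallel strands, and each of the |q| twists s_1 s_2 ... s_(p-1) adds (p-1) crossings.
  Crossings = p^2 * c(K) + (p-1)*|q|
Step 2: = 4^2 * 3 + (4-1)*19
Step 3: = 16*3 + 3*19
Step 4: = 48 + 57 = 105

105


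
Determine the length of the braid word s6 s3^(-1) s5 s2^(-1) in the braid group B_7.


The word length counts the number of generators (including inverses).
Listing each generator: s6, s3^(-1), s5, s2^(-1)
There are 4 generators in this braid word.

4


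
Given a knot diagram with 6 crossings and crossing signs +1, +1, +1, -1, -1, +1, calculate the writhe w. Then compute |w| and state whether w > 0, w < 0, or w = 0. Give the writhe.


Step 1: Count positive crossings (+1).
Positive crossings: 4
Step 2: Count negative crossings (-1).
Negative crossings: 2
Step 3: Writhe = (positive) - (negative)
w = 4 - 2 = 2
Step 4: |w| = 2, and w is positive

2


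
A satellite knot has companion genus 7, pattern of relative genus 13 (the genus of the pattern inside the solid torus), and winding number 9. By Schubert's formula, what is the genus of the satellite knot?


Schubert: g(satellite) = g_rel(pattern) + |winding| * g(companion),
where g_rel(pattern) is the genus of the pattern relative to the solid torus.
= 13 + 9 * 7
= 13 + 63 = 76

76


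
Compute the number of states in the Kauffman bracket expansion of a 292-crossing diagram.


Each crossing contributes 2 choices (A-smoothing or B-smoothing).
Total states = 2^292 = 7957171782556586274486115970349133441607298412757563479047423630290551952200534008528896

7957171782556586274486115970349133441607298412757563479047423630290551952200534008528896


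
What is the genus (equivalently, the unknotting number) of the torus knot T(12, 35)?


For a torus knot T(p,q), both the unknotting number and genus equal (p-1)(q-1)/2.
= (12-1)(35-1)/2
= 11*34/2
= 374/2 = 187

187


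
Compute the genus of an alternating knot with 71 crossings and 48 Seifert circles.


For alternating knots, g = (c - s + 1)/2.
= (71 - 48 + 1)/2
= 24/2 = 12

12


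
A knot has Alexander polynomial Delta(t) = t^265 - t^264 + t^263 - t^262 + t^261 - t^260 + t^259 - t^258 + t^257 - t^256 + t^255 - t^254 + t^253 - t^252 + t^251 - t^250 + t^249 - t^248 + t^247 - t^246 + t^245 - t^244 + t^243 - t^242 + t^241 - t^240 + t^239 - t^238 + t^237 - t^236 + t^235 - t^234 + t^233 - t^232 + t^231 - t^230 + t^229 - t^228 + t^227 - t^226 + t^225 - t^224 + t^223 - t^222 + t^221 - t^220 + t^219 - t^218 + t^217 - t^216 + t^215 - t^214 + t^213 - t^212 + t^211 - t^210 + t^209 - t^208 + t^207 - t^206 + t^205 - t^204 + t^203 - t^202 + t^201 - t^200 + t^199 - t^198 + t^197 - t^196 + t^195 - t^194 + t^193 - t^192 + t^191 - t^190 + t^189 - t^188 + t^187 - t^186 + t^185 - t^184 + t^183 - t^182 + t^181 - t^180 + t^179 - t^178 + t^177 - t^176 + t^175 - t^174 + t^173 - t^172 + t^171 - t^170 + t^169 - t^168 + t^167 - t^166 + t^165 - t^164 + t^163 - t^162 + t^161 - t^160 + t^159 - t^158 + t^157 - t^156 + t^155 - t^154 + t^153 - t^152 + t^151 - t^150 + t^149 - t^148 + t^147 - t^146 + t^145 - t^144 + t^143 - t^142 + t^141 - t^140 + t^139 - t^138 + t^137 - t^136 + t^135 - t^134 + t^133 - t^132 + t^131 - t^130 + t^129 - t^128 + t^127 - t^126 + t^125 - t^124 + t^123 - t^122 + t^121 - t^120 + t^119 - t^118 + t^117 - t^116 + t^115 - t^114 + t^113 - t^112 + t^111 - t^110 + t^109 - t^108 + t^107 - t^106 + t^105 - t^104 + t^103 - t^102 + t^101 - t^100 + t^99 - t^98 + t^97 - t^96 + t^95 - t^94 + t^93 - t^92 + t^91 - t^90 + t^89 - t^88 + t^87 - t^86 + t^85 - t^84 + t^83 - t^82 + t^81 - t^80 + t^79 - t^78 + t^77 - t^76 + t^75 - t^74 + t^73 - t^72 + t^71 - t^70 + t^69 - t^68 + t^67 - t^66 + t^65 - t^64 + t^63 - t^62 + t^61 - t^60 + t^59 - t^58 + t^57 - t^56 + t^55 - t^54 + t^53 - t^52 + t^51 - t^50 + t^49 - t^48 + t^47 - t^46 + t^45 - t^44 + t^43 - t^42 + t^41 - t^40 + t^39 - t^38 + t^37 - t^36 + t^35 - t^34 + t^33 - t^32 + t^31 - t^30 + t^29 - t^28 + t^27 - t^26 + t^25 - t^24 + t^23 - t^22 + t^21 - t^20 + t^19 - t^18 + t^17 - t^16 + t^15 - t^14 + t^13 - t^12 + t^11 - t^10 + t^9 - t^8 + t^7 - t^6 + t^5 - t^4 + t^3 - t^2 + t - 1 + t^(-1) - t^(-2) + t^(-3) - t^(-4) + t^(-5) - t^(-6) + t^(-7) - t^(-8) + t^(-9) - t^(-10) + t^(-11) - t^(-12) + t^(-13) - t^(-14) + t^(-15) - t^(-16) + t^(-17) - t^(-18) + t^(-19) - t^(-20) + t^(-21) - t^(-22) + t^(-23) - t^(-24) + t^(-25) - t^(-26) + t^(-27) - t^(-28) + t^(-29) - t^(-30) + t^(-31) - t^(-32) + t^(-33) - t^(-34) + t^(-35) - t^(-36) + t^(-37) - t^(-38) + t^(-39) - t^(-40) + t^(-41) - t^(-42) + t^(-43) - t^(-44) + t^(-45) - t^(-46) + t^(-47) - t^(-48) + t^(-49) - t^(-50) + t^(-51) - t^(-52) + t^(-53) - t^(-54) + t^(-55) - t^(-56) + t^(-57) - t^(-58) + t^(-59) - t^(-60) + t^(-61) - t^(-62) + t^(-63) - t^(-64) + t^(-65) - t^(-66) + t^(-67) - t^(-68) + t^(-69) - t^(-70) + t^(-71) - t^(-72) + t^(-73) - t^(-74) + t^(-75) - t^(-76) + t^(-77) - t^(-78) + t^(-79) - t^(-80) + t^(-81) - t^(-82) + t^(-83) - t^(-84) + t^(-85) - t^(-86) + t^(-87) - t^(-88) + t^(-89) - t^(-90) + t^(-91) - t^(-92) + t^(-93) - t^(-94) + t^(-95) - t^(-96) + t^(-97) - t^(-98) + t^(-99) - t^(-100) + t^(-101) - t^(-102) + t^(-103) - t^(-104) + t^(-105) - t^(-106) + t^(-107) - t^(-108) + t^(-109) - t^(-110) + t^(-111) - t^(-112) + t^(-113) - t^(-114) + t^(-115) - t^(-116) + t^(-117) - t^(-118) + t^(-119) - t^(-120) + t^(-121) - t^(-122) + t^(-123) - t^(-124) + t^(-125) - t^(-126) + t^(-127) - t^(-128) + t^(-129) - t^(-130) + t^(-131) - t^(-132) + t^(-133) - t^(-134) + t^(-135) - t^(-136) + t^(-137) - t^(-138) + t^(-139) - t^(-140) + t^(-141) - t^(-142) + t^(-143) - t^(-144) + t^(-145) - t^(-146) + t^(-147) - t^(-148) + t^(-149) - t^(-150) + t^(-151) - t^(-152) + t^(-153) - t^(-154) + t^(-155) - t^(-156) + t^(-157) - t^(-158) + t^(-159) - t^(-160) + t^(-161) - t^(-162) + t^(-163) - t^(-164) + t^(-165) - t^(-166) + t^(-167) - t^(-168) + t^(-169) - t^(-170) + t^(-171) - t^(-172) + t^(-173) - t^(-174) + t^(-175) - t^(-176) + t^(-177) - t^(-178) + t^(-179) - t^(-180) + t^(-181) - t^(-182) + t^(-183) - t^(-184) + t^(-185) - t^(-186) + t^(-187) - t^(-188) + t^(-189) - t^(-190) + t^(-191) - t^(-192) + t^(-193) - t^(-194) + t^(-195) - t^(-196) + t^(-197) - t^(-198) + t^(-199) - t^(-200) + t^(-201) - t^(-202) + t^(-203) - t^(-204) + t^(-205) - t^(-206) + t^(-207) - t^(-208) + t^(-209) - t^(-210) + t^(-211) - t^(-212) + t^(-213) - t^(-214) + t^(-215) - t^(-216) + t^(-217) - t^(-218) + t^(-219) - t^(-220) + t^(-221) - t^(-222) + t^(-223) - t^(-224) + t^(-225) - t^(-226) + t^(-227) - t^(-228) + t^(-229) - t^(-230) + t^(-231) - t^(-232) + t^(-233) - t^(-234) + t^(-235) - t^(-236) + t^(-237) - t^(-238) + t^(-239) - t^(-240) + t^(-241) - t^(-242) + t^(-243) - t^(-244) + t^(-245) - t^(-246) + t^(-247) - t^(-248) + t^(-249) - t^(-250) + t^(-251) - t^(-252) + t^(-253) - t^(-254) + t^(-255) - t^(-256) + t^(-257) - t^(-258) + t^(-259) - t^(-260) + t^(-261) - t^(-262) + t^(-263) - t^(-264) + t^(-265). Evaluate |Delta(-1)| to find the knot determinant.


Step 1: The polynomial has 531 terms with alternating signs, exponents from 265 down to -265.
Step 2: Substitute t = -1. The i-th term has coefficient (-1)^i and exponent (m-i),
  so its value is (-1)^i * (-1)^(m-i) = (-1)^m = -1 for every i.
Step 3: All 531 terms equal -1, so Delta(-1) = 531 * (-1) = -531
Step 4: |Delta(-1)| = 531

531


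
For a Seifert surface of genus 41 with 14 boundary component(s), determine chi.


chi = 2 - 2g - b
= 2 - 2*41 - 14
= 2 - 82 - 14 = -94

-94


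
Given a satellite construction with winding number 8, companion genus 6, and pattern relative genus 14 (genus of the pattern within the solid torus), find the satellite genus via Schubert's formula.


Schubert: g(satellite) = g_rel(pattern) + |winding| * g(companion),
where g_rel(pattern) is the genus of the pattern relative to the solid torus.
= 14 + 8 * 6
= 14 + 48 = 62

62


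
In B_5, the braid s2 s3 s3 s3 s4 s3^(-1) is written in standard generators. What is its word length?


The word length counts the number of generators (including inverses).
Listing each generator: s2, s3, s3, s3, s4, s3^(-1)
There are 6 generators in this braid word.

6


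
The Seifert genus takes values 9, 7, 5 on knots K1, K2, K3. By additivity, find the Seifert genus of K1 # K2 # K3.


The Seifert genus is additive under connected sum.
Seifert genus(K1 # K2 # K3) = (9) + (7) + (5)
= 21

21


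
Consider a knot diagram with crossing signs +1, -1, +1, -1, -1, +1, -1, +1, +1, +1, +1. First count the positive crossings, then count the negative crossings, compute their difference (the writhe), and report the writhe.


Step 1: Count positive crossings (+1).
Positive crossings: 7
Step 2: Count negative crossings (-1).
Negative crossings: 4
Step 3: Writhe = (positive) - (negative)
w = 7 - 4 = 3
Step 4: |w| = 3, and w is positive

3


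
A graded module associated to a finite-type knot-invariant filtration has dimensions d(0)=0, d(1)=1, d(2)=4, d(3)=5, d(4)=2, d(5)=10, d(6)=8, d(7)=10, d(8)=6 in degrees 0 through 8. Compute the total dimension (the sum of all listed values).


Total dimension = d(0) + d(1) + ... + d(8)
= 0 + 1 + 4 + 5 + 2 + 10 + 8 + 10 + 6
= 46

46


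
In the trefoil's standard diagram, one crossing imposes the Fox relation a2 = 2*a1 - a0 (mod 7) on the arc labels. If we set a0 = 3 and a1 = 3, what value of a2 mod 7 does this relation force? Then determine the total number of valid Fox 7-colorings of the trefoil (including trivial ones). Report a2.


Step 1: Apply the given crossing relation 2*a1 - a0 - a2 = 0 (mod 7).
  a2 = 2*a1 - a0 mod 7
  a2 = 2*3 - 3 mod 7
  a2 = 6 - 3 mod 7
  a2 = 3 mod 7 = 3
Step 2: The trefoil has determinant 3.
  Number of Fox p-colorings (p prime) is p^2 if p = 3, else p.
  Since 7 does not divide 3, only trivial (constant) colorings exist.
  (Here a0 = a1 = a2 = 3, the constant coloring, which is valid.)
  Total colorings = 7
Step 3: a2 = 3, total Fox 7-colorings = 7

3


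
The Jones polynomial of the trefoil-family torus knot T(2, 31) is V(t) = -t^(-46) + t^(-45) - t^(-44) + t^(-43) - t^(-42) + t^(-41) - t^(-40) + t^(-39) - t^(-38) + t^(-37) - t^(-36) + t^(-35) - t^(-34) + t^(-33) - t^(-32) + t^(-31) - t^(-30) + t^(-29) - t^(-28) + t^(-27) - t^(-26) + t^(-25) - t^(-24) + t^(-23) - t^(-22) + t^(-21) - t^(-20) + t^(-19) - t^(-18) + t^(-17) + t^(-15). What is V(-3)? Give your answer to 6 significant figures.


Substituting t = -3 into V(t) = -t^(-46) + t^(-45) - t^(-44) + t^(-43) - t^(-42) + t^(-41) - t^(-40) + t^(-39) - t^(-38) + t^(-37) - t^(-36) + t^(-35) - t^(-34) + t^(-33) - t^(-32) + t^(-31) - t^(-30) + t^(-29) - t^(-28) + t^(-27) - t^(-26) + t^(-25) - t^(-24) + t^(-23) - t^(-22) + t^(-21) - t^(-20) + t^(-19) - t^(-18) + t^(-17) + t^(-15):
  (-)t^(-46) = -1.12829e-22
  (+)t^(-45) = -3.38488e-22
  (-)t^(-44) = -1.01546e-21
  (+)t^(-43) = -3.04639e-21
  (-)t^(-42) = -9.13918e-21
  (+)t^(-41) = -2.74175e-20
  (-)t^(-40) = -8.22526e-20
  (+)t^(-39) = -2.46758e-19
  (-)t^(-38) = -7.40274e-19
  (+)t^(-37) = -2.22082e-18
  (-)t^(-36) = -6.66246e-18
  (+)t^(-35) = -1.99874e-17
  (-)t^(-34) = -5.99622e-17
  (+)t^(-33) = -1.79887e-16
  (-)t^(-32) = -5.3966e-16
  (+)t^(-31) = -1.61898e-15
  (-)t^(-30) = -4.85694e-15
  (+)t^(-29) = -1.45708e-14
  (-)t^(-28) = -4.37124e-14
  (+)t^(-27) = -1.31137e-13
  (-)t^(-26) = -3.93412e-13
  (+)t^(-25) = -1.18024e-12
  (-)t^(-24) = -3.54071e-12
  (+)t^(-23) = -1.06221e-11
  (-)t^(-22) = -3.18664e-11
  (+)t^(-21) = -9.55991e-11
  (-)t^(-20) = -2.86797e-10
  (+)t^(-19) = -8.60392e-10
  (-)t^(-18) = -2.58117e-09
  (+)t^(-17) = -7.74352e-09
  (+)t^(-15) = -6.96917e-08
Sum = (-1.12829e-22) + (-3.38488e-22) + (-1.01546e-21) + (-3.04639e-21) + (-9.13918e-21) + (-2.74175e-20) + (-8.22526e-20) + (-2.46758e-19) + (-7.40274e-19) + (-2.22082e-18) + (-6.66246e-18) + (-1.99874e-17) + (-5.99622e-17) + (-1.79887e-16) + (-5.3966e-16) + (-1.61898e-15) + (-4.85694e-15) + (-1.45708e-14) + (-4.37124e-14) + (-1.31137e-13) + (-3.93412e-13) + (-1.18024e-12) + (-3.54071e-12) + (-1.06221e-11) + (-3.18664e-11) + (-9.55991e-11) + (-2.86797e-10) + (-8.60392e-10) + (-2.58117e-09) + (-7.74352e-09) + (-6.96917e-08)
= -8.130700594e-08
Rounded to 6 significant figures: -8.1307e-08

-8.1307e-08


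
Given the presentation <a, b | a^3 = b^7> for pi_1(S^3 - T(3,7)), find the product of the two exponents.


The relation is a^3 = b^7.
Product of exponents = 3 * 7
= 21

21


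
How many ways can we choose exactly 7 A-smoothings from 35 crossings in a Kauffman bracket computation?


We choose which 7 of 35 crossings get A-smoothings.
C(35, 7) = 35! / (7! * 28!)
= 6724520

6724520


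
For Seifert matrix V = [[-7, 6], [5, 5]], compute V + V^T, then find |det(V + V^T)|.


Step 1: Form V + V^T where V = [[-7, 6], [5, 5]]
  V^T = [[-7, 5], [6, 5]]
  V + V^T = [[-14, 11], [11, 10]]
Step 2: det(V + V^T) = (-14)*10 - 11*11
  = -140 - 121 = -261
Step 3: Knot determinant = |det(V + V^T)| = |-261| = 261

261


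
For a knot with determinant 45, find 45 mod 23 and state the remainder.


Step 1: A knot is p-colorable if and only if p divides its determinant.
Step 2: Compute 45 mod 23.
45 = 1 * 23 + 22
Step 3: 45 mod 23 = 22
Step 4: The knot is 23-colorable: no

22


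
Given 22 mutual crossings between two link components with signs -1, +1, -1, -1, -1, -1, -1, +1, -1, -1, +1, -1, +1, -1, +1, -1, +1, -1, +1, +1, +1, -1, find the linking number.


Step 1: Count positive crossings: 9
Step 2: Count negative crossings: 13
Step 3: Sum of signs = 9 - 13 = -4
Step 4: Linking number = sum/2 = -4/2 = -2

-2


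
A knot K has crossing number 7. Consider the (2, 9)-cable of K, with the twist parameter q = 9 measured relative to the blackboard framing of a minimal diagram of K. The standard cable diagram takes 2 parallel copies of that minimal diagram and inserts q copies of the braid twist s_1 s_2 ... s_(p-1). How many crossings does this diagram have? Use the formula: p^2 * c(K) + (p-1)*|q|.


Step 1: Each of the c(K) crossings of the companion diagram becomes p*p = p^2 crossings among the p parallel strands, and each of the |q| twists s_1 s_2 ... s_(p-1) adds (p-1) crossings.
  Crossings = p^2 * c(K) + (p-1)*|q|
Step 2: = 2^2 * 7 + (2-1)*9
Step 3: = 4*7 + 1*9
Step 4: = 28 + 9 = 37

37
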